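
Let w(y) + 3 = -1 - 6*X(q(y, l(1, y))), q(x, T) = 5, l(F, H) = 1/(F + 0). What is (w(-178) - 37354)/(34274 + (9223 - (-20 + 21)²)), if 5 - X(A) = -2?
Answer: -4675/5437 ≈ -0.85985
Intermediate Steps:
l(F, H) = 1/F
X(A) = 7 (X(A) = 5 - 1*(-2) = 5 + 2 = 7)
w(y) = -46 (w(y) = -3 + (-1 - 6*7) = -3 + (-1 - 42) = -3 - 43 = -46)
(w(-178) - 37354)/(34274 + (9223 - (-20 + 21)²)) = (-46 - 37354)/(34274 + (9223 - (-20 + 21)²)) = -37400/(34274 + (9223 - 1*1²)) = -37400/(34274 + (9223 - 1*1)) = -37400/(34274 + (9223 - 1)) = -37400/(34274 + 9222) = -37400/43496 = -37400*1/43496 = -4675/5437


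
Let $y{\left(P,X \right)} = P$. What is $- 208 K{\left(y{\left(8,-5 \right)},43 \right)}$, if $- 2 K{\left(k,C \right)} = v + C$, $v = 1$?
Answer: $4576$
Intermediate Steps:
$K{\left(k,C \right)} = - \frac{1}{2} - \frac{C}{2}$ ($K{\left(k,C \right)} = - \frac{1 + C}{2} = - \frac{1}{2} - \frac{C}{2}$)
$- 208 K{\left(y{\left(8,-5 \right)},43 \right)} = - 208 \left(- \frac{1}{2} - \frac{43}{2}\right) = \left(-208\right) \left(-22\right) = 4576$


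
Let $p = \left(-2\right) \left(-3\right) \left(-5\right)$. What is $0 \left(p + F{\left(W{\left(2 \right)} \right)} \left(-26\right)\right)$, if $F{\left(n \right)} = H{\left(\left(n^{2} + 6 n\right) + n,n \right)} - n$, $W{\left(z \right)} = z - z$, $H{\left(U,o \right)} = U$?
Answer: $0$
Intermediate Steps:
$W{\left(z \right)} = 0$
$F{\left(n \right)} = n^{2} + 6 n$ ($F{\left(n \right)} = \left(\left(n^{2} + 6 n\right) + n\right) - n = \left(n^{2} + 7 n\right) - n = n^{2} + 6 n$)
$p = -30$ ($p = 6 \left(-5\right) = -30$)
$0 \left(p + F{\left(W{\left(2 \right)} \right)} \left(-26\right)\right) = 0 \left(-30 + 0 \left(6 + 0\right) \left(-26\right)\right) = 0 \left(-30 + 0 \cdot 6 \left(-26\right)\right) = 0 \left(-30 + 0 \left(-26\right)\right) = 0 \left(-30 + 0\right) = 0 \left(-30\right) = 0$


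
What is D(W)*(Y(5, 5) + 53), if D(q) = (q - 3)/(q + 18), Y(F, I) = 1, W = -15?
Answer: -324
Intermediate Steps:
D(q) = (-3 + q)/(18 + q)
D(W)*(Y(5, 5) + 53) = ((-3 - 15)/(18 - 15))*(1 + 53) = (-18/3)*54 = ((1/3)*(-18))*54 = -6*54 = -324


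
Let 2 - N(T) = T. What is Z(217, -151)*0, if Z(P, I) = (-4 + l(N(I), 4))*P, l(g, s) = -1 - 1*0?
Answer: 0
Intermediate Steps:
N(T) = 2 - T
l(g, s) = -1 (l(g, s) = -1 + 0 = -1)
Z(P, I) = -5*P (Z(P, I) = (-4 - 1)*P = -5*P)
Z(217, -151)*0 = -5*217*0 = -1085*0 = 0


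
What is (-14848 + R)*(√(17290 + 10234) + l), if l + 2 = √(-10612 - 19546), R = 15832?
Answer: -1968 + 1968*√6881 + 984*I*√30158 ≈ 1.6128e+5 + 1.7088e+5*I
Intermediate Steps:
l = -2 + I*√30158 (l = -2 + √(-10612 - 19546) = -2 + √(-30158) = -2 + I*√30158 ≈ -2.0 + 173.66*I)
(-14848 + R)*(√(17290 + 10234) + l) = (-14848 + 15832)*(√(17290 + 10234) + (-2 + I*√30158)) = 984*(√27524 + (-2 + I*√30158)) = 984*(2*√6881 + (-2 + I*√30158)) = 984*(-2 + 2*√6881 + I*√30158) = -1968 + 1968*√6881 + 984*I*√30158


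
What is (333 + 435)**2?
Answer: 589824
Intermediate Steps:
(333 + 435)**2 = 768**2 = 589824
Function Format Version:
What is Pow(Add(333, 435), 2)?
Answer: 589824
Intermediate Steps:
Pow(Add(333, 435), 2) = Pow(768, 2) = 589824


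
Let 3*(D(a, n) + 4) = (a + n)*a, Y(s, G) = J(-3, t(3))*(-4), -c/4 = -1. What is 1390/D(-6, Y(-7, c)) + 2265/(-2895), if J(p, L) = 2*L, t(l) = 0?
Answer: 133531/772 ≈ 172.97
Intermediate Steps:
c = 4 (c = -4*(-1) = 4)
Y(s, G) = 0 (Y(s, G) = (2*0)*(-4) = 0*(-4) = 0)
D(a, n) = -4 + a*(a + n)/3 (D(a, n) = -4 + ((a + n)*a)/3 = -4 + (a*(a + n))/3 = -4 + a*(a + n)/3)
1390/D(-6, Y(-7, c)) + 2265/(-2895) = 1390/(-4 + (⅓)*(-6)² + (⅓)*(-6)*0) + 2265/(-2895) = 1390/(-4 + (⅓)*36 + 0) + 2265*(-1/2895) = 1390/(-4 + 12 + 0) - 151/193 = 1390/8 - 151/193 = 1390*(⅛) - 151/193 = 695/4 - 151/193 = 133531/772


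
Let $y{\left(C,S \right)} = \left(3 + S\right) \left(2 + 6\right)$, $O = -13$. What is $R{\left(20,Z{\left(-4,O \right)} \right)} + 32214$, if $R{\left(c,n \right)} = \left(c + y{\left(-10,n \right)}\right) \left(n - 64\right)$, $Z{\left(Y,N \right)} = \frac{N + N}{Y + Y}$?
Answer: $\frac{55923}{2} \approx 27962.0$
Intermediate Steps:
$Z{\left(Y,N \right)} = \frac{N}{Y}$ ($Z{\left(Y,N \right)} = \frac{2 N}{2 Y} = 2 N \frac{1}{2 Y} = \frac{N}{Y}$)
$y{\left(C,S \right)} = 24 + 8 S$ ($y{\left(C,S \right)} = \left(3 + S\right) 8 = 24 + 8 S$)
$R{\left(c,n \right)} = \left(-64 + n\right) \left(24 + c + 8 n\right)$ ($R{\left(c,n \right)} = \left(c + \left(24 + 8 n\right)\right) \left(n - 64\right) = \left(24 + c + 8 n\right) \left(-64 + n\right) = \left(-64 + n\right) \left(24 + c + 8 n\right)$)
$R{\left(20,Z{\left(-4,O \right)} \right)} + 32214 = \left(-1536 - 488 \left(- \frac{13}{-4}\right) - 1280 + 8 \left(- \frac{13}{-4}\right)^{2} + 20 \left(- \frac{13}{-4}\right)\right) + 32214 = \left(-1536 - 488 \left(\left(-13\right) \left(- \frac{1}{4}\right)\right) - 1280 + 8 \left(\left(-13\right) \left(- \frac{1}{4}\right)\right)^{2} + 20 \left(\left(-13\right) \left(- \frac{1}{4}\right)\right)\right) + 32214 = \left(-1536 - 1586 - 1280 + 8 \left(\frac{13}{4}\right)^{2} + 20 \cdot \frac{13}{4}\right) + 32214 = \left(-1536 - 1586 - 1280 + 8 \cdot \frac{169}{16} + 65\right) + 32214 = \left(-1536 - 1586 - 1280 + \frac{169}{2} + 65\right) + 32214 = - \frac{8505}{2} + 32214 = \frac{55923}{2}$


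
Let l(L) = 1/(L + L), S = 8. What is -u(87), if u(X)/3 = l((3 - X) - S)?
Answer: 3/184 ≈ 0.016304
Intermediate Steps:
l(L) = 1/(2*L)
u(X) = 3/(2*(-5 - X)) (u(X) = 3*(1/(2*((3 - X) - 1*8))) = 3*(1/(2*((3 - X) - 8))) = 3*(1/(2*(-5 - X))) = 3/(2*(-5 - X)))
-u(87) = -(-3)/(10 + 2*87) = -(-3)/(10 + 174) = -(-3)/184 = -1*(-3/184) = 3/184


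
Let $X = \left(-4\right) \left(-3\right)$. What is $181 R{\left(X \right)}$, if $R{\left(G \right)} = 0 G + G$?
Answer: $2172$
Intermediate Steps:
$X = 12$
$R{\left(G \right)} = G$ ($R{\left(G \right)} = 0 + G = G$)
$181 R{\left(X \right)} = 181 \cdot 12 = 2172$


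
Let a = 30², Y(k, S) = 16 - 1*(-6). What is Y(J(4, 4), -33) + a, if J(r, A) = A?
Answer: 922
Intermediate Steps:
Y(k, S) = 22 (Y(k, S) = 16 + 6 = 22)
a = 900
Y(J(4, 4), -33) + a = 22 + 900 = 922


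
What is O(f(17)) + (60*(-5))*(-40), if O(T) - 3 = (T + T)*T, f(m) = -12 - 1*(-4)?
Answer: 12131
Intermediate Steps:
f(m) = -8 (f(m) = -12 + 4 = -8)
O(T) = 3 + 2*T**2 (O(T) = 3 + (T + T)*T = 3 + (2*T)*T = 3 + 2*T**2)
O(f(17)) + (60*(-5))*(-40) = (3 + 2*(-8)**2) + (60*(-5))*(-40) = (3 + 2*64) - 300*(-40) = (3 + 128) + 12000 = 131 + 12000 = 12131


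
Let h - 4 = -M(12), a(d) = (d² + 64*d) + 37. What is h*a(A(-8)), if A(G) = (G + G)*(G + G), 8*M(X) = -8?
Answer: 409785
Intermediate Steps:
M(X) = -1 (M(X) = (⅛)*(-8) = -1)
A(G) = 4*G² (A(G) = (2*G)*(2*G) = 4*G²)
a(d) = 37 + d² + 64*d
h = 5 (h = 4 - 1*(-1) = 4 + 1 = 5)
h*a(A(-8)) = 5*(37 + (4*(-8)²)² + 64*(4*(-8)²)) = 5*(37 + (4*64)² + 64*(4*64)) = 5*(37 + 256² + 64*256) = 5*(37 + 65536 + 16384) = 5*81957 = 409785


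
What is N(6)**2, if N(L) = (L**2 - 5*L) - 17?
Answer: 121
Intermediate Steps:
N(L) = -17 + L**2 - 5*L
N(6)**2 = (-17 + 6**2 - 5*6)**2 = (-17 + 36 - 30)**2 = (-11)**2 = 121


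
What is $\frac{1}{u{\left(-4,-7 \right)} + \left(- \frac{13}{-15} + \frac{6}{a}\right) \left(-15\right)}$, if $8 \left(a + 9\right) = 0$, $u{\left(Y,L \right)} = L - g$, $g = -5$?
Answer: $- \frac{1}{5} \approx -0.2$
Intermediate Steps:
$u{\left(Y,L \right)} = 5 + L$ ($u{\left(Y,L \right)} = L - -5 = L + 5 = 5 + L$)
$a = -9$ ($a = -9 + \frac{1}{8} \cdot 0 = -9 + 0 = -9$)
$\frac{1}{u{\left(-4,-7 \right)} + \left(- \frac{13}{-15} + \frac{6}{a}\right) \left(-15\right)} = \frac{1}{\left(5 - 7\right) + \left(- \frac{13}{-15} + \frac{6}{-9}\right) \left(-15\right)} = \frac{1}{-2 + \left(\left(-13\right) \left(- \frac{1}{15}\right) + 6 \left(- \frac{1}{9}\right)\right) \left(-15\right)} = \frac{1}{-2 + \left(\frac{13}{15} - \frac{2}{3}\right) \left(-15\right)} = \frac{1}{-2 + \frac{1}{5} \left(-15\right)} = \frac{1}{-2 - 3} = \frac{1}{-5} = - \frac{1}{5}$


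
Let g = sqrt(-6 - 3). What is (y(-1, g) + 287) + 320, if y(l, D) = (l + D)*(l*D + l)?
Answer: 617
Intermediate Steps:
g = 3*I (g = sqrt(-9) = 3*I ≈ 3.0*I)
y(l, D) = (D + l)*(l + D*l) (y(l, D) = (D + l)*(D*l + l) = (D + l)*(l + D*l))
(y(-1, g) + 287) + 320 = (-(3*I - 1 + (3*I)**2 + (3*I)*(-1)) + 287) + 320 = (-(3*I - 1 - 9 - 3*I) + 287) + 320 = (-1*(-10) + 287) + 320 = (10 + 287) + 320 = 297 + 320 = 617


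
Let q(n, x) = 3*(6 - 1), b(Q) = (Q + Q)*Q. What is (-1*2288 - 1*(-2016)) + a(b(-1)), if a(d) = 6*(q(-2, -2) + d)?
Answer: -170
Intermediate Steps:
b(Q) = 2*Q**2 (b(Q) = (2*Q)*Q = 2*Q**2)
q(n, x) = 15 (q(n, x) = 3*5 = 15)
a(d) = 90 + 6*d (a(d) = 6*(15 + d) = 90 + 6*d)
(-1*2288 - 1*(-2016)) + a(b(-1)) = (-1*2288 - 1*(-2016)) + (90 + 6*(2*(-1)**2)) = (-2288 + 2016) + (90 + 6*(2*1)) = -272 + (90 + 6*2) = -272 + (90 + 12) = -272 + 102 = -170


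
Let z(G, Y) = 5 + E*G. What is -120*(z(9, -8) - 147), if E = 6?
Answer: 10560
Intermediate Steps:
z(G, Y) = 5 + 6*G
-120*(z(9, -8) - 147) = -120*((5 + 6*9) - 147) = -120*((5 + 54) - 147) = -120*(59 - 147) = -120*(-88) = 10560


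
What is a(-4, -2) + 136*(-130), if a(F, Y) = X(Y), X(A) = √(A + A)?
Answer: -17680 + 2*I ≈ -17680.0 + 2.0*I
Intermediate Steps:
X(A) = √2*√A (X(A) = √(2*A) = √2*√A)
a(F, Y) = √2*√Y
a(-4, -2) + 136*(-130) = √2*√(-2) + 136*(-130) = √2*(I*√2) - 17680 = 2*I - 17680 = -17680 + 2*I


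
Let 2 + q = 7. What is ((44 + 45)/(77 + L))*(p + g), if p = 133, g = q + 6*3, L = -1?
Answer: 3471/19 ≈ 182.68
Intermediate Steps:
q = 5 (q = -2 + 7 = 5)
g = 23 (g = 5 + 6*3 = 5 + 18 = 23)
((44 + 45)/(77 + L))*(p + g) = ((44 + 45)/(77 - 1))*(133 + 23) = (89/76)*156 = 3471/19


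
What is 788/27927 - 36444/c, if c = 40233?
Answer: -328689328/374528997 ≈ -0.87761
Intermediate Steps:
788/27927 - 36444/c = 788/27927 - 36444/40233 = 788*(1/27927) - 36444*1/40233 = 788/27927 - 12148/13411 = -328689328/374528997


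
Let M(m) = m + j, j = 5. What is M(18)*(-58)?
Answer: -1334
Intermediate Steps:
M(m) = 5 + m (M(m) = m + 5 = 5 + m)
M(18)*(-58) = (5 + 18)*(-58) = 23*(-58) = -1334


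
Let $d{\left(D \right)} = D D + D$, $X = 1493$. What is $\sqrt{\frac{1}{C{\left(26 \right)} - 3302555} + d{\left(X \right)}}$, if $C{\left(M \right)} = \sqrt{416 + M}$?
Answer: $\frac{\sqrt{7366487634809 - 2230542 \sqrt{442}}}{\sqrt{3302555 - \sqrt{442}}} \approx 1493.5$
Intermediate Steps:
$d{\left(D \right)} = D + D^{2}$ ($d{\left(D \right)} = D^{2} + D = D + D^{2}$)
$\sqrt{\frac{1}{C{\left(26 \right)} - 3302555} + d{\left(X \right)}} = \sqrt{\frac{1}{\sqrt{416 + 26} - 3302555} + 1493 \left(1 + 1493\right)} = \sqrt{\frac{1}{\sqrt{442} - 3302555} + 1493 \cdot 1494} = \sqrt{\frac{1}{-3302555 + \sqrt{442}} + 2230542} = \sqrt{2230542 + \frac{1}{-3302555 + \sqrt{442}}}$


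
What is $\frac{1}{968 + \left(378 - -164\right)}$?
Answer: $\frac{1}{1510} \approx 0.00066225$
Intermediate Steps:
$\frac{1}{968 + \left(378 - -164\right)} = \frac{1}{968 + \left(378 + 164\right)} = \frac{1}{968 + 542} = \frac{1}{1510}$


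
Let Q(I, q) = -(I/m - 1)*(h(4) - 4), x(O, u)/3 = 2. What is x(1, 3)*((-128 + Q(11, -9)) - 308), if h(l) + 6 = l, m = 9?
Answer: -2608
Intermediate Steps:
x(O, u) = 6 (x(O, u) = 3*2 = 6)
h(l) = -6 + l
Q(I, q) = -6 + 2*I/3 (Q(I, q) = -(I/9 - 1)*((-6 + 4) - 4) = -(I*(⅑) - 1)*(-2 - 4) = -(I/9 - 1)*(-6) = -(-1 + I/9)*(-6) = -(6 - 2*I/3) = -6 + 2*I/3)
x(1, 3)*((-128 + Q(11, -9)) - 308) = 6*((-128 + (-6 + (⅔)*11)) - 308) = 6*((-128 + (-6 + 22/3)) - 308) = 6*((-128 + 4/3) - 308) = 6*(-380/3 - 308) = 6*(-1304/3) = -2608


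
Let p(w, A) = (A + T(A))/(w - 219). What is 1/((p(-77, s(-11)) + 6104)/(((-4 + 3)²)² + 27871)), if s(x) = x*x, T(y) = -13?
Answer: 2062528/451669 ≈ 4.5665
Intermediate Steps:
s(x) = x²
p(w, A) = (-13 + A)/(-219 + w) (p(w, A) = (A - 13)/(w - 219) = (-13 + A)/(-219 + w))
1/((p(-77, s(-11)) + 6104)/(((-4 + 3)²)² + 27871)) = 1/(((-13 + (-11)²)/(-219 - 77) + 6104)/(((-4 + 3)²)² + 27871)) = 1/(((-13 + 121)/(-296) + 6104)/(((-1)²)² + 27871)) = 1/((-1/296*108 + 6104)/(1² + 27871)) = 1/((-27/74 + 6104)/(1 + 27871)) = 1/((451669/74)/27872) = 1/((451669/74)*(1/27872)) = 1/(451669/2062528) = 2062528/451669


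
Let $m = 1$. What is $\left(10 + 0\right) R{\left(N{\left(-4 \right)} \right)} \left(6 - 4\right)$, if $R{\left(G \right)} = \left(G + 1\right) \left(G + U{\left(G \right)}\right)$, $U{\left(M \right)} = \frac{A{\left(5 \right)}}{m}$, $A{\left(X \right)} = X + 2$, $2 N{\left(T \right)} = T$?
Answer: $-100$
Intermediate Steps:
$N{\left(T \right)} = \frac{T}{2}$
$A{\left(X \right)} = 2 + X$
$U{\left(M \right)} = 7$ ($U{\left(M \right)} = \frac{2 + 5}{1} = 7 \cdot 1 = 7$)
$R{\left(G \right)} = \left(1 + G\right) \left(7 + G\right)$ ($R{\left(G \right)} = \left(G + 1\right) \left(G + 7\right) = \left(1 + G\right) \left(7 + G\right)$)
$\left(10 + 0\right) R{\left(N{\left(-4 \right)} \right)} \left(6 - 4\right) = \left(10 + 0\right) \left(7 + \left(\frac{1}{2} \left(-4\right)\right)^{2} + 8 \cdot \frac{1}{2} \left(-4\right)\right) \left(6 - 4\right) = 10 \left(7 + \left(-2\right)^{2} + 8 \left(-2\right)\right) 2 = 10 \left(7 + 4 - 16\right) 2 = 10 \left(\left(-5\right) 2\right) = 10 \left(-10\right) = -100$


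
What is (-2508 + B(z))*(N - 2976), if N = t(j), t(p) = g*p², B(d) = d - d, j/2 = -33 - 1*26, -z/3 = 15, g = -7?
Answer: 251913552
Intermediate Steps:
z = -45 (z = -3*15 = -45)
j = -118 (j = 2*(-33 - 1*26) = 2*(-33 - 26) = 2*(-59) = -118)
B(d) = 0
t(p) = -7*p²
N = -97468 (N = -7*(-118)² = -7*13924 = -97468)
(-2508 + B(z))*(N - 2976) = (-2508 + 0)*(-97468 - 2976) = -2508*(-100444) = 251913552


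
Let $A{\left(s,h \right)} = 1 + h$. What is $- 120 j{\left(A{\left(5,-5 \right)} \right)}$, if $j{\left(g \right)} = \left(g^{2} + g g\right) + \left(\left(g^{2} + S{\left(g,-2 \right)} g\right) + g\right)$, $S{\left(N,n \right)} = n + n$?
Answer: $-7200$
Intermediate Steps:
$S{\left(N,n \right)} = 2 n$
$j{\left(g \right)} = - 3 g + 3 g^{2}$ ($j{\left(g \right)} = \left(g^{2} + g g\right) + \left(\left(g^{2} + 2 \left(-2\right) g\right) + g\right) = \left(g^{2} + g^{2}\right) + \left(\left(g^{2} - 4 g\right) + g\right) = 2 g^{2} + \left(g^{2} - 3 g\right) = - 3 g + 3 g^{2}$)
$- 120 j{\left(A{\left(5,-5 \right)} \right)} = - 120 \cdot 3 \left(1 - 5\right) \left(-1 + \left(1 - 5\right)\right) = - 120 \cdot 3 \left(-4\right) \left(-1 - 4\right) = - 120 \cdot 3 \left(-4\right) \left(-5\right) = \left(-120\right) 60 = -7200$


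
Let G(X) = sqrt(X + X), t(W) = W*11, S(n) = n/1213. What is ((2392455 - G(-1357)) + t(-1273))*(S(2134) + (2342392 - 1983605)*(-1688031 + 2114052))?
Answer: 440984066921675132020/1213 - 185408016189385*I*sqrt(2714)/1213 ≈ 3.6355e+17 - 7.9629e+12*I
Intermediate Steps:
S(n) = n/1213 (S(n) = n*(1/1213) = n/1213)
t(W) = 11*W
G(X) = sqrt(2)*sqrt(X) (G(X) = sqrt(2*X) = sqrt(2)*sqrt(X))
((2392455 - G(-1357)) + t(-1273))*(S(2134) + (2342392 - 1983605)*(-1688031 + 2114052)) = ((2392455 - sqrt(2)*sqrt(-1357)) + 11*(-1273))*((1/1213)*2134 + (2342392 - 1983605)*(-1688031 + 2114052)) = ((2392455 - sqrt(2)*I*sqrt(1357)) - 14003)*(2134/1213 + 358787*426021) = ((2392455 - I*sqrt(2714)) - 14003)*(2134/1213 + 152850796527) = ((2392455 - I*sqrt(2714)) - 14003)*(185408016189385/1213) = (2378452 - I*sqrt(2714))*(185408016189385/1213) = 440984066921675132020/1213 - 185408016189385*I*sqrt(2714)/1213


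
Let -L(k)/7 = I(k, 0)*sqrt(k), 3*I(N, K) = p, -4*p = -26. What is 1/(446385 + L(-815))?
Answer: 3213972/1434670241023 + 546*I*sqrt(815)/7173351205115 ≈ 2.2402e-6 + 2.1729e-9*I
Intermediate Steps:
p = 13/2 (p = -1/4*(-26) = 13/2 ≈ 6.5000)
I(N, K) = 13/6 (I(N, K) = (1/3)*(13/2) = 13/6)
L(k) = -91*sqrt(k)/6
1/(446385 + L(-815)) = 1/(446385 - 91*I*sqrt(815)/6)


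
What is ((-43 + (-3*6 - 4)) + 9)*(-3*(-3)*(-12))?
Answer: 6048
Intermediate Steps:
((-43 + (-3*6 - 4)) + 9)*(-3*(-3)*(-12)) = ((-43 + (-18 - 4)) + 9)*(9*(-12)) = ((-43 - 22) + 9)*(-108) = (-65 + 9)*(-108) = -56*(-108) = 6048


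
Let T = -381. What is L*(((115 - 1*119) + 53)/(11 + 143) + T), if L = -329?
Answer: 2755375/22 ≈ 1.2524e+5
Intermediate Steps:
L*(((115 - 1*119) + 53)/(11 + 143) + T) = -329*(((115 - 1*119) + 53)/(11 + 143) - 381) = -329*(((115 - 119) + 53)/154 - 381) = -329*((-4 + 53)*(1/154) - 381) = -329*(49*(1/154) - 381) = -329*(7/22 - 381) = -329*(-8375/22) = 2755375/22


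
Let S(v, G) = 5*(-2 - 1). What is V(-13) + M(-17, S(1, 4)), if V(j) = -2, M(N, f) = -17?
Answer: -19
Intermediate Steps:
S(v, G) = -15 (S(v, G) = 5*(-3) = -15)
V(-13) + M(-17, S(1, 4)) = -2 - 17 = -19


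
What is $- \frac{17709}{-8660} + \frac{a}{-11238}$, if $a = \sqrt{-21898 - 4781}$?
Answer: $\frac{17709}{8660} - \frac{i \sqrt{26679}}{11238} \approx 2.0449 - 0.014534 i$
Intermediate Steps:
$a = i \sqrt{26679}$ ($a = \sqrt{-26679} = i \sqrt{26679} \approx 163.34 i$)
$- \frac{17709}{-8660} + \frac{a}{-11238} = - \frac{17709}{-8660} + \frac{i \sqrt{26679}}{-11238} = \left(-17709\right) \left(- \frac{1}{8660}\right) + i \sqrt{26679} \left(- \frac{1}{11238}\right) = \frac{17709}{8660} - \frac{i \sqrt{26679}}{11238}$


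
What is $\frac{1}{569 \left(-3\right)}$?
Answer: $- \frac{1}{1707} \approx -0.00058582$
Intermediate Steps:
$\frac{1}{569 \left(-3\right)} = \frac{1}{-1707} = - \frac{1}{1707}$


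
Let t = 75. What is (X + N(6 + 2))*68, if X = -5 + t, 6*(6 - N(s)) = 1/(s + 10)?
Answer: 139519/27 ≈ 5167.4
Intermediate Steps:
N(s) = 6 - 1/(6*(10 + s)) (N(s) = 6 - 1/(6*(s + 10)) = 6 - 1/(6*(10 + s)))
X = 70 (X = -5 + 75 = 70)
(X + N(6 + 2))*68 = (70 + (359 + 36*(6 + 2))/(6*(10 + (6 + 2))))*68 = (70 + (359 + 36*8)/(6*(10 + 8)))*68 = (70 + (⅙)*(359 + 288)/18)*68 = (70 + (⅙)*(1/18)*647)*68 = (70 + 647/108)*68 = (8207/108)*68 = 139519/27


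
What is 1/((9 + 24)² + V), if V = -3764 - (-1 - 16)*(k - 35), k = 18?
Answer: -1/2964 ≈ -0.00033738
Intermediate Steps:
V = -4053 (V = -3764 - (-1 - 16)*(18 - 35) = -3764 - (-17)*(-17) = -3764 - 1*289 = -3764 - 289 = -4053)
1/((9 + 24)² + V) = 1/((9 + 24)² - 4053) = 1/(33² - 4053) = 1/(1089 - 4053) = 1/(-2964) = -1/2964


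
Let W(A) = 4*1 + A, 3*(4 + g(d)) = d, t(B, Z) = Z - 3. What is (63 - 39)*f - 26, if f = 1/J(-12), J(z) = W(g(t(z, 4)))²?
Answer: 190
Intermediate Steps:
t(B, Z) = -3 + Z
g(d) = -4 + d/3
W(A) = 4 + A
J(z) = ⅑ (J(z) = (4 + (-4 + (-3 + 4)/3))² = (4 + (-4 + (⅓)*1))² = (4 + (-4 + ⅓))² = (4 - 11/3)² = (⅓)² = ⅑)
f = 9 (f = 1/(⅑) = 9)
(63 - 39)*f - 26 = (63 - 39)*9 - 26 = 24*9 - 26 = 216 - 26 = 190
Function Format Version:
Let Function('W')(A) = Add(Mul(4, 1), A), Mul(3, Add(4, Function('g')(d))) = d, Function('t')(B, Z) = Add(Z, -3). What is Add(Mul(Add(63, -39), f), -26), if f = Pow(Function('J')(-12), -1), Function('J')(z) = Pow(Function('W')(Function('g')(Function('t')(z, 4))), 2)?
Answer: 190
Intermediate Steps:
Function('t')(B, Z) = Add(-3, Z)
Function('g')(d) = Add(-4, Mul(Rational(1, 3), d))
Function('W')(A) = Add(4, A)
Function('J')(z) = Rational(1, 9) (Function('J')(z) = Pow(Add(4, Add(-4, Mul(Rational(1, 3), Add(-3, 4)))), 2) = Pow(Add(4, Add(-4, Mul(Rational(1, 3), 1))), 2) = Pow(Add(4, Add(-4, Rational(1, 3))), 2) = Pow(Add(4, Rational(-11, 3)), 2) = Pow(Rational(1, 3), 2) = Rational(1, 9))
f = 9 (f = Pow(Rational(1, 9), -1) = 9)
Add(Mul(Add(63, -39), f), -26) = Add(Mul(Add(63, -39), 9), -26) = Add(Mul(24, 9), -26) = Add(216, -26) = 190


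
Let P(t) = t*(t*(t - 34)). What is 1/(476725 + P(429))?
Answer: 1/73172920 ≈ 1.3666e-8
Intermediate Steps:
P(t) = t²*(-34 + t) (P(t) = t*(t*(-34 + t)) = t²*(-34 + t))
1/(476725 + P(429)) = 1/(476725 + 429²*(-34 + 429)) = 1/(476725 + 184041*395) = 1/(476725 + 72696195) = 1/73172920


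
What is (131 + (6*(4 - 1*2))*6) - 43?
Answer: 160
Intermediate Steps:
(131 + (6*(4 - 1*2))*6) - 43 = (131 + (6*(4 - 2))*6) - 43 = (131 + (6*2)*6) - 43 = (131 + 12*6) - 43 = (131 + 72) - 43 = 203 - 43 = 160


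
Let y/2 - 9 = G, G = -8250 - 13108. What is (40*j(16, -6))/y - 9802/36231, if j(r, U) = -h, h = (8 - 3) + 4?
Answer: -15595486/59499663 ≈ -0.26211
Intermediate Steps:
G = -21358
y = -42698 (y = 18 + 2*(-21358) = 18 - 42716 = -42698)
h = 9 (h = 5 + 4 = 9)
j(r, U) = -9 (j(r, U) = -1*9 = -9)
(40*j(16, -6))/y - 9802/36231 = (40*(-9))/(-42698) - 9802/36231 = -360*(-1/42698) - 9802*1/36231 = 180/21349 - 754/2787 = -15595486/59499663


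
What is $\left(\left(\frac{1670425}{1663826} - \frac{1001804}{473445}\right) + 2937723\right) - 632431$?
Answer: $\frac{1815947023030038461}{787730100570} \approx 2.3053 \cdot 10^{6}$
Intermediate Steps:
$\left(\left(\frac{1670425}{1663826} - \frac{1001804}{473445}\right) + 2937723\right) - 632431 = \left(- \frac{875973177979}{787730100570} + 2937723\right) - 632431 = \frac{2314131958263624131}{787730100570} - 632431 = \frac{1815947023030038461}{787730100570}$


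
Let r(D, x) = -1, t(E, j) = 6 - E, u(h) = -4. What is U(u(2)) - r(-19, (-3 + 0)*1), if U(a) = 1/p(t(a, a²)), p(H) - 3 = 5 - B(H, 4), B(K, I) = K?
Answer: ½ ≈ 0.50000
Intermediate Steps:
p(H) = 8 - H (p(H) = 3 + (5 - H) = 8 - H)
U(a) = 1/(2 + a) (U(a) = 1/(8 - (6 - a)) = 1/(8 + (-6 + a)) = 1/(2 + a))
U(u(2)) - r(-19, (-3 + 0)*1) = 1/(2 - 4) - 1*(-1) = 1/(-2) + 1 = -½ + 1 = ½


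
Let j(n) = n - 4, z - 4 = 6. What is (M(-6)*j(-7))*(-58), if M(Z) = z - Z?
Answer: 10208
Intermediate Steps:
z = 10 (z = 4 + 6 = 10)
j(n) = -4 + n
M(Z) = 10 - Z
(M(-6)*j(-7))*(-58) = ((10 - 1*(-6))*(-4 - 7))*(-58) = ((10 + 6)*(-11))*(-58) = (16*(-11))*(-58) = -176*(-58) = 10208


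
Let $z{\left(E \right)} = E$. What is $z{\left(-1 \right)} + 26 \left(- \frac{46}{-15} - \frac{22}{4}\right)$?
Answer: $- \frac{964}{15} \approx -64.267$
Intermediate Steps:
$z{\left(-1 \right)} + 26 \left(- \frac{46}{-15} - \frac{22}{4}\right) = -1 + 26 \left(- \frac{46}{-15} - \frac{22}{4}\right) = -1 + 26 \left(\left(-46\right) \left(- \frac{1}{15}\right) - \frac{11}{2}\right) = -1 + 26 \left(\frac{46}{15} - \frac{11}{2}\right) = -1 + 26 \left(- \frac{73}{30}\right) = -1 - \frac{949}{15} = - \frac{964}{15}$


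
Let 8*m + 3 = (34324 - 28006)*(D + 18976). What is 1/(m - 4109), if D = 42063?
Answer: 8/385611527 ≈ 2.0746e-8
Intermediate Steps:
m = 385644399/8 (m = -3/8 + ((34324 - 28006)*(42063 + 18976))/8 = -3/8 + (6318*61039)/8 = -3/8 + (⅛)*385644402 = -3/8 + 192822201/4 = 385644399/8 ≈ 4.8206e+7)
1/(m - 4109) = 1/(385644399/8 - 4109) = 1/(385611527/8) = 8/385611527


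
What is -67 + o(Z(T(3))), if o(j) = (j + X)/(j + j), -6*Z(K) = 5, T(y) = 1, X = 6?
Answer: -701/10 ≈ -70.100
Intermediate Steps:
Z(K) = -⅚ (Z(K) = -⅙*5 = -⅚)
o(j) = (6 + j)/(2*j) (o(j) = (j + 6)/(j + j) = (6 + j)/((2*j)) = (6 + j)*(1/(2*j)) = (6 + j)/(2*j))
-67 + o(Z(T(3))) = -67 + (6 - ⅚)/(2*(-⅚)) = -67 + (½)*(-6/5)*(31/6) = -67 - 31/10 = -701/10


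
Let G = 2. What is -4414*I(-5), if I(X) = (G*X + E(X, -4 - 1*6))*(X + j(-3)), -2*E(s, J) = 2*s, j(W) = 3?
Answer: -44140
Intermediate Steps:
E(s, J) = -s
I(X) = X*(3 + X) (I(X) = (2*X - X)*(X + 3) = X*(3 + X))
-4414*I(-5) = -(-22070)*(3 - 5) = -(-22070)*(-2) = -4414*10 = -44140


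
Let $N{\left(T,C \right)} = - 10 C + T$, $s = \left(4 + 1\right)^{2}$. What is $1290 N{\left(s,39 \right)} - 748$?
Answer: $-471598$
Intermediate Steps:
$s = 25$ ($s = 5^{2} = 25$)
$N{\left(T,C \right)} = T - 10 C$
$1290 N{\left(s,39 \right)} - 748 = 1290 \left(25 - 390\right) - 748 = 1290 \left(-365\right) - 748 = -470850 - 748 = -471598$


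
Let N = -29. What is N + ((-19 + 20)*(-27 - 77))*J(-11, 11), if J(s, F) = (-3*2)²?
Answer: -3773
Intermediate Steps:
J(s, F) = 36 (J(s, F) = (-6)² = 36)
N + ((-19 + 20)*(-27 - 77))*J(-11, 11) = -29 + ((-19 + 20)*(-27 - 77))*36 = -29 + (1*(-104))*36 = -29 - 104*36 = -29 - 3744 = -3773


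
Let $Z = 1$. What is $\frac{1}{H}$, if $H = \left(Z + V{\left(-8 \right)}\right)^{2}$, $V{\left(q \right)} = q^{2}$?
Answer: $\frac{1}{4225} \approx 0.00023669$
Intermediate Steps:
$H = 4225$ ($H = \left(1 + \left(-8\right)^{2}\right)^{2} = \left(1 + 64\right)^{2} = 65^{2} = 4225$)
$\frac{1}{H} = \frac{1}{4225}$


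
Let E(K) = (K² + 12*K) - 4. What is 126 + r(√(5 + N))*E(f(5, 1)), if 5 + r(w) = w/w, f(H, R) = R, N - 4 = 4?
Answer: 90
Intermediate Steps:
N = 8 (N = 4 + 4 = 8)
E(K) = -4 + K² + 12*K
r(w) = -4 (r(w) = -5 + w/w = -5 + 1 = -4)
126 + r(√(5 + N))*E(f(5, 1)) = 126 - 4*(-4 + 1² + 12*1) = 126 - 4*(-4 + 1 + 12) = 126 - 4*9 = 126 - 36 = 90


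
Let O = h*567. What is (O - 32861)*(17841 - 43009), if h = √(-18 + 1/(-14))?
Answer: 827045648 - 1019304*I*√3542 ≈ 8.2705e+8 - 6.0664e+7*I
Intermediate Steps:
h = I*√3542/14 (h = √(-18 - 1/14) = √(-253/14) = I*√3542/14 ≈ 4.2511*I)
O = 81*I*√3542/2 (O = (I*√3542/14)*567 = 81*I*√3542/2 ≈ 2410.3*I)
(O - 32861)*(17841 - 43009) = (81*I*√3542/2 - 32861)*(17841 - 43009) = (-32861 + 81*I*√3542/2)*(-25168) = 827045648 - 1019304*I*√3542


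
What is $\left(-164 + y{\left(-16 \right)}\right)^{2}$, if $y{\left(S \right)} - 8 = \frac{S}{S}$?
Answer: $24025$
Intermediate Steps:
$y{\left(S \right)} = 9$ ($y{\left(S \right)} = 8 + \frac{S}{S} = 8 + 1 = 9$)
$\left(-164 + y{\left(-16 \right)}\right)^{2} = \left(-164 + 9\right)^{2} = \left(-155\right)^{2} = 24025$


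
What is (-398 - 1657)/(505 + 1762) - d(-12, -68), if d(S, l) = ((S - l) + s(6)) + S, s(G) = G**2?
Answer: -183415/2267 ≈ -80.906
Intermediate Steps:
d(S, l) = 36 - l + 2*S (d(S, l) = ((S - l) + 6**2) + S = ((S - l) + 36) + S = (36 + S - l) + S = 36 - l + 2*S)
(-398 - 1657)/(505 + 1762) - d(-12, -68) = (-398 - 1657)/(505 + 1762) - (36 - 1*(-68) + 2*(-12)) = -2055/2267 - (36 + 68 - 24) = -2055*1/2267 - 1*80 = -2055/2267 - 80 = -183415/2267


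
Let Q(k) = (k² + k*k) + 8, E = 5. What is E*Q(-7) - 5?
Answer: 525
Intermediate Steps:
Q(k) = 8 + 2*k² (Q(k) = (k² + k²) + 8 = 2*k² + 8 = 8 + 2*k²)
E*Q(-7) - 5 = 5*(8 + 2*(-7)²) - 5 = 5*(8 + 2*49) - 5 = 5*(8 + 98) - 5 = 5*106 - 5 = 530 - 5 = 525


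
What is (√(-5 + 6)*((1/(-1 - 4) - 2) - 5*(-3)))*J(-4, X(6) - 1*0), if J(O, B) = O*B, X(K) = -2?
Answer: 512/5 ≈ 102.40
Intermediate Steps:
J(O, B) = B*O
(√(-5 + 6)*((1/(-1 - 4) - 2) - 5*(-3)))*J(-4, X(6) - 1*0) = (√(-5 + 6)*((1/(-1 - 4) - 2) - 5*(-3)))*((-2 - 1*0)*(-4)) = (√1*((1/(-5) - 2) + 15))*((-2 + 0)*(-4)) = (1*((-⅕ - 2) + 15))*(-2*(-4)) = (1*(-11/5 + 15))*8 = (1*(64/5))*8 = (64/5)*8 = 512/5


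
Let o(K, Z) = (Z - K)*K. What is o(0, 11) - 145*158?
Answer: -22910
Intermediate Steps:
o(K, Z) = K*(Z - K)
o(0, 11) - 145*158 = 0*(11 - 1*0) - 145*158 = 0*(11 + 0) - 22910 = 0*11 - 22910 = 0 - 22910 = -22910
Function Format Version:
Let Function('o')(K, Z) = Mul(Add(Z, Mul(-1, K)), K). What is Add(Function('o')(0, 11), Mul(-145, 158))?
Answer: -22910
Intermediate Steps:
Function('o')(K, Z) = Mul(K, Add(Z, Mul(-1, K)))
Add(Function('o')(0, 11), Mul(-145, 158)) = Add(Mul(0, Add(11, Mul(-1, 0))), Mul(-145, 158)) = Add(Mul(0, Add(11, 0)), -22910) = Add(Mul(0, 11), -22910) = Add(0, -22910) = -22910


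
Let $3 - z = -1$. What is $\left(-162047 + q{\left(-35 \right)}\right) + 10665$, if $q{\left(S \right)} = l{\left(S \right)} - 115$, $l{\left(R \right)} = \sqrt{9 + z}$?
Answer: $-151497 + \sqrt{13} \approx -1.5149 \cdot 10^{5}$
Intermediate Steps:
$z = 4$ ($z = 3 - -1 = 3 + 1 = 4$)
$l{\left(R \right)} = \sqrt{13}$ ($l{\left(R \right)} = \sqrt{9 + 4} = \sqrt{13}$)
$q{\left(S \right)} = -115 + \sqrt{13}$ ($q{\left(S \right)} = \sqrt{13} - 115 = -115 + \sqrt{13}$)
$\left(-162047 + q{\left(-35 \right)}\right) + 10665 = \left(-162047 - \left(115 - \sqrt{13}\right)\right) + 10665 = \left(-162162 + \sqrt{13}\right) + 10665 = -151497 + \sqrt{13}$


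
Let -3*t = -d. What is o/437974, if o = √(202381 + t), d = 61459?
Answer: √2005806/1313922 ≈ 0.0010779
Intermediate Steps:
t = 61459/3 (t = -(-1)*61459/3 = -⅓*(-61459) = 61459/3 ≈ 20486.)
o = √2005806/3 (o = √(202381 + 61459/3) = √(668602/3) = √2005806/3 ≈ 472.09)
o/437974 = (√2005806/3)/437974 = (√2005806/3)*(1/437974) = √2005806/1313922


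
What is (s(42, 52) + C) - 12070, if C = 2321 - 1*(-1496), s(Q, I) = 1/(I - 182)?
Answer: -1072891/130 ≈ -8253.0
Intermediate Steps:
s(Q, I) = 1/(-182 + I)
C = 3817 (C = 2321 + 1496 = 3817)
(s(42, 52) + C) - 12070 = (1/(-182 + 52) + 3817) - 12070 = (1/(-130) + 3817) - 12070 = (-1/130 + 3817) - 12070 = 496209/130 - 12070 = -1072891/130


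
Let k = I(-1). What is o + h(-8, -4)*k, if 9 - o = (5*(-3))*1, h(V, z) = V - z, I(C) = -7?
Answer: 52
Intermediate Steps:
o = 24 (o = 9 - 5*(-3) = 9 - (-15) = 9 - 1*(-15) = 9 + 15 = 24)
k = -7
o + h(-8, -4)*k = 24 + (-8 - 1*(-4))*(-7) = 24 + (-8 + 4)*(-7) = 24 - 4*(-7) = 24 + 28 = 52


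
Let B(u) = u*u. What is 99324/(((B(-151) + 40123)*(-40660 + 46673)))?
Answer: 24831/94590503 ≈ 0.00026251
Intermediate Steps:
B(u) = u**2
99324/(((B(-151) + 40123)*(-40660 + 46673))) = 99324/((((-151)**2 + 40123)*(-40660 + 46673))) = 99324/(((22801 + 40123)*6013)) = 99324/((62924*6013)) = 99324/378362012 = 99324*(1/378362012) = 24831/94590503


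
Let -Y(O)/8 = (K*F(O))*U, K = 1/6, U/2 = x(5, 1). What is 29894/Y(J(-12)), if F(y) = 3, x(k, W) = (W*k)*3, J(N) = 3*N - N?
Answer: -14947/60 ≈ -249.12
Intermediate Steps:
J(N) = 2*N
x(k, W) = 3*W*k
U = 30 (U = 2*(3*1*5) = 2*15 = 30)
K = ⅙ ≈ 0.16667
Y(O) = -120 (Y(O) = -8*(⅙)*3*30 = -4*30 = -8*15 = -120)
29894/Y(J(-12)) = 29894/(-120) = 29894*(-1/120) = -14947/60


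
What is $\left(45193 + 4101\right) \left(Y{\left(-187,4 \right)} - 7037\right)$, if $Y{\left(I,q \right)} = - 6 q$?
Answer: $-348064934$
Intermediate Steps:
$\left(45193 + 4101\right) \left(Y{\left(-187,4 \right)} - 7037\right) = \left(45193 + 4101\right) \left(\left(-6\right) 4 - 7037\right) = 49294 \left(-24 - 7037\right) = 49294 \left(-7061\right) = -348064934$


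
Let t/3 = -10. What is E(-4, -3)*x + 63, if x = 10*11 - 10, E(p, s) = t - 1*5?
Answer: -3437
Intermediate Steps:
t = -30 (t = 3*(-10) = -30)
E(p, s) = -35 (E(p, s) = -30 - 1*5 = -30 - 5 = -35)
x = 100 (x = 110 - 10 = 100)
E(-4, -3)*x + 63 = -35*100 + 63 = -3500 + 63 = -3437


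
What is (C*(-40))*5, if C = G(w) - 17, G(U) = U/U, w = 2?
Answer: 3200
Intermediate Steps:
G(U) = 1
C = -16 (C = 1 - 17 = -16)
(C*(-40))*5 = -16*(-40)*5 = 640*5 = 3200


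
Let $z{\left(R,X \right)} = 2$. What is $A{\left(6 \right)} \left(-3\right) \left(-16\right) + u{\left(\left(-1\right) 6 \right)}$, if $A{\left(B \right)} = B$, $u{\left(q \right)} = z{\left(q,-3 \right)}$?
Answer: $290$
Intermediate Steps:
$u{\left(q \right)} = 2$
$A{\left(6 \right)} \left(-3\right) \left(-16\right) + u{\left(\left(-1\right) 6 \right)} = 6 \left(-3\right) \left(-16\right) + 2 = \left(-18\right) \left(-16\right) + 2 = 288 + 2 = 290$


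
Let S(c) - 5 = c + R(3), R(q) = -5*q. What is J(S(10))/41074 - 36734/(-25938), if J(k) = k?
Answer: 18367/12969 ≈ 1.4162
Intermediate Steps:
S(c) = -10 + c (S(c) = 5 + (c - 5*3) = 5 + (c - 15) = 5 + (-15 + c) = -10 + c)
J(S(10))/41074 - 36734/(-25938) = (-10 + 10)/41074 - 36734/(-25938) = 0*(1/41074) - 36734*(-1/25938) = 0 + 18367/12969 = 18367/12969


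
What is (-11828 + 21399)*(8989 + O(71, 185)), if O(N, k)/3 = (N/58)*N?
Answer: 5134697935/58 ≈ 8.8529e+7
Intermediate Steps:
O(N, k) = 3*N²/58 (O(N, k) = 3*((N/58)*N) = 3*(N²/58) = 3*N²/58)
(-11828 + 21399)*(8989 + O(71, 185)) = (-11828 + 21399)*(8989 + (3/58)*71²) = 9571*(8989 + (3/58)*5041) = 9571*(8989 + 15123/58) = 9571*(536485/58) = 5134697935/58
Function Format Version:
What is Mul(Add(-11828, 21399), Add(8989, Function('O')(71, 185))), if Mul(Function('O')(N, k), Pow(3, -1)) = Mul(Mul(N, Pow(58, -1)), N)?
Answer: Rational(5134697935, 58) ≈ 8.8529e+7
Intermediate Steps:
Function('O')(N, k) = Mul(Rational(3, 58), Pow(N, 2)) (Function('O')(N, k) = Mul(3, Mul(Mul(N, Pow(58, -1)), N)) = Mul(3, Mul(Mul(N, Rational(1, 58)), N)) = Mul(3, Mul(Mul(Rational(1, 58), N), N)) = Mul(3, Mul(Rational(1, 58), Pow(N, 2))) = Mul(Rational(3, 58), Pow(N, 2)))
Mul(Add(-11828, 21399), Add(8989, Function('O')(71, 185))) = Mul(Add(-11828, 21399), Add(8989, Mul(Rational(3, 58), Pow(71, 2)))) = Mul(9571, Add(8989, Mul(Rational(3, 58), 5041))) = Mul(9571, Add(8989, Rational(15123, 58))) = Mul(9571, Rational(536485, 58)) = Rational(5134697935, 58)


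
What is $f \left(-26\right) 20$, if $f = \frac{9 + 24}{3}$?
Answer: $-5720$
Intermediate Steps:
$f = 11$ ($f = 33 \cdot \frac{1}{3} = 11$)
$f \left(-26\right) 20 = 11 \left(-26\right) 20 = \left(-286\right) 20 = -5720$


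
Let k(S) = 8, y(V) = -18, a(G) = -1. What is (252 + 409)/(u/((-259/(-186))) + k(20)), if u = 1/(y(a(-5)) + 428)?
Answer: 35095795/424853 ≈ 82.607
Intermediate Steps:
u = 1/410 (u = 1/(-18 + 428) = 1/410 ≈ 0.0024390)
(252 + 409)/(u/((-259/(-186))) + k(20)) = (252 + 409)/(1/(410*((-259/(-186)))) + 8) = 661/(1/(410*((-259*(-1/186)))) + 8) = 661/(1/(410*(259/186)) + 8) = 661/((1/410)*(186/259) + 8) = 661/(93/53095 + 8) = 661/(424853/53095) = 661*(53095/424853) = 35095795/424853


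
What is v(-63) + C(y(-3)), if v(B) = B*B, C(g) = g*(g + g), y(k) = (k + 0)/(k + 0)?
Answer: 3971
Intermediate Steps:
y(k) = 1 (y(k) = k/k = 1)
C(g) = 2*g² (C(g) = g*(2*g) = 2*g²)
v(B) = B²
v(-63) + C(y(-3)) = (-63)² + 2*1² = 3969 + 2*1 = 3969 + 2 = 3971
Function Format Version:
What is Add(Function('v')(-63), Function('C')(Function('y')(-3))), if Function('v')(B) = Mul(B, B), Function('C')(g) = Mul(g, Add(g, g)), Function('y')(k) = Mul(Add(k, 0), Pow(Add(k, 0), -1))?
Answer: 3971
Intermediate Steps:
Function('y')(k) = 1 (Function('y')(k) = Mul(k, Pow(k, -1)) = 1)
Function('C')(g) = Mul(2, Pow(g, 2)) (Function('C')(g) = Mul(g, Mul(2, g)) = Mul(2, Pow(g, 2)))
Function('v')(B) = Pow(B, 2)
Add(Function('v')(-63), Function('C')(Function('y')(-3))) = Add(Pow(-63, 2), Mul(2, Pow(1, 2))) = Add(3969, Mul(2, 1)) = Add(3969, 2) = 3971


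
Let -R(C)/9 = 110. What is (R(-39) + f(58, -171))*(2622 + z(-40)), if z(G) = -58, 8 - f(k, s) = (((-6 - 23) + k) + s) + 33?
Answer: -2238372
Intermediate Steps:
f(k, s) = 4 - k - s (f(k, s) = 8 - ((((-6 - 23) + k) + s) + 33) = 8 - (((-29 + k) + s) + 33) = 8 - ((-29 + k + s) + 33) = 8 - (4 + k + s) = 8 + (-4 - k - s) = 4 - k - s)
R(C) = -990 (R(C) = -9*110 = -990)
(R(-39) + f(58, -171))*(2622 + z(-40)) = (-990 + (4 - 1*58 - 1*(-171)))*(2622 - 58) = (-990 + (4 - 58 + 171))*2564 = (-990 + 117)*2564 = -873*2564 = -2238372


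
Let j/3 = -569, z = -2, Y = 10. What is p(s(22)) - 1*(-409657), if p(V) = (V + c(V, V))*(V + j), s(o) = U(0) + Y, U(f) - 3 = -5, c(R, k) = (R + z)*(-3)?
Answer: 426647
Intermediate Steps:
c(R, k) = 6 - 3*R (c(R, k) = (R - 2)*(-3) = (-2 + R)*(-3) = 6 - 3*R)
U(f) = -2 (U(f) = 3 - 5 = -2)
j = -1707 (j = 3*(-569) = -1707)
s(o) = 8 (s(o) = -2 + 10 = 8)
p(V) = (-1707 + V)*(6 - 2*V) (p(V) = (V + (6 - 3*V))*(V - 1707) = (6 - 2*V)*(-1707 + V) = (-1707 + V)*(6 - 2*V))
p(s(22)) - 1*(-409657) = (-10242 - 2*8**2 + 3420*8) - 1*(-409657) = (-10242 - 2*64 + 27360) + 409657 = (-10242 - 128 + 27360) + 409657 = 16990 + 409657 = 426647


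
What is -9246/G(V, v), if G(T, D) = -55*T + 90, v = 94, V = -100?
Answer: -4623/2795 ≈ -1.6540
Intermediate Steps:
G(T, D) = 90 - 55*T
-9246/G(V, v) = -9246/(90 - 55*(-100)) = -9246/(90 + 5500) = -9246/5590 = -9246*1/5590 = -4623/2795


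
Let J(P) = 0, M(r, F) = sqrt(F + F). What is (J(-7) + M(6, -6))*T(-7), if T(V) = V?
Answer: -14*I*sqrt(3) ≈ -24.249*I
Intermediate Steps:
M(r, F) = sqrt(2)*sqrt(F) (M(r, F) = sqrt(2*F) = sqrt(2)*sqrt(F))
(J(-7) + M(6, -6))*T(-7) = (0 + sqrt(2)*sqrt(-6))*(-7) = (0 + sqrt(2)*(I*sqrt(6)))*(-7) = (0 + 2*I*sqrt(3))*(-7) = (2*I*sqrt(3))*(-7) = -14*I*sqrt(3)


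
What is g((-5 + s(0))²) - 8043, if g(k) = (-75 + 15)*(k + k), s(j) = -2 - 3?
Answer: -20043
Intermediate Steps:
s(j) = -5
g(k) = -120*k
g((-5 + s(0))²) - 8043 = -120*(-5 - 5)² - 8043 = -120*(-10)² - 8043 = -120*100 - 8043 = -12000 - 8043 = -20043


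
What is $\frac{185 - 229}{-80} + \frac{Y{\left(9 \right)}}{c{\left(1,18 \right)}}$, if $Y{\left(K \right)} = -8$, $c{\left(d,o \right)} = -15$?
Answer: $\frac{13}{12} \approx 1.0833$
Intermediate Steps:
$\frac{185 - 229}{-80} + \frac{Y{\left(9 \right)}}{c{\left(1,18 \right)}} = \frac{185 - 229}{-80} - \frac{8}{-15} = \left(185 - 229\right) \left(- \frac{1}{80}\right) - - \frac{8}{15} = \left(-44\right) \left(- \frac{1}{80}\right) + \frac{8}{15} = \frac{11}{20} + \frac{8}{15} = \frac{13}{12}$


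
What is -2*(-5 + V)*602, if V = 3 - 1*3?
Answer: 6020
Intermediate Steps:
V = 0 (V = 3 - 3 = 0)
-2*(-5 + V)*602 = -2*(-5 + 0)*602 = -2*(-5)*602 = 10*602 = 6020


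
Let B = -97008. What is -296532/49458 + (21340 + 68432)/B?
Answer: -461193331/66636412 ≈ -6.9210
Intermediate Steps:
-296532/49458 + (21340 + 68432)/B = -296532/49458 + (21340 + 68432)/(-97008) = -296532*1/49458 + 89772*(-1/97008) = -49422/8243 - 7481/8084 = -461193331/66636412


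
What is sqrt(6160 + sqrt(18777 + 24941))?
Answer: sqrt(6160 + sqrt(43718)) ≈ 79.807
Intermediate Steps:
sqrt(6160 + sqrt(18777 + 24941)) = sqrt(6160 + sqrt(43718))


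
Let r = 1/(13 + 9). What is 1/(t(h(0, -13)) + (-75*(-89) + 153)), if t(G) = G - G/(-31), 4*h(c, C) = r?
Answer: 341/2328352 ≈ 0.00014646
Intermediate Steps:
r = 1/22 ≈ 0.045455
h(c, C) = 1/88 (h(c, C) = (¼)*(1/22) = 1/88)
t(G) = 32*G/31 (t(G) = G - G*(-1)/31 = G - (-1)*G/31 = G + G/31 = 32*G/31)
1/(t(h(0, -13)) + (-75*(-89) + 153)) = 1/((32/31)*(1/88) + (-75*(-89) + 153)) = 1/(4/341 + (6675 + 153)) = 1/(4/341 + 6828) = 1/(2328352/341) = 341/2328352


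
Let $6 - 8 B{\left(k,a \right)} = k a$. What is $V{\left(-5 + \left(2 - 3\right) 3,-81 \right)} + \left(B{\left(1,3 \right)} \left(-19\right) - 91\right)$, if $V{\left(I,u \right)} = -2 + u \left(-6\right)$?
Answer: $\frac{3087}{8} \approx 385.88$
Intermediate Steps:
$V{\left(I,u \right)} = -2 - 6 u$
$B{\left(k,a \right)} = \frac{3}{4} - \frac{a k}{8}$ ($B{\left(k,a \right)} = \frac{3}{4} - \frac{k a}{8} = \frac{3}{4} - \frac{a k}{8}$)
$V{\left(-5 + \left(2 - 3\right) 3,-81 \right)} + \left(B{\left(1,3 \right)} \left(-19\right) - 91\right) = \left(-2 - -486\right) - \left(91 - \left(\frac{3}{4} - \frac{3}{8} \cdot 1\right) \left(-19\right)\right) = \left(-2 + 486\right) - \left(91 - \left(\frac{3}{4} - \frac{3}{8}\right) \left(-19\right)\right) = 484 + \left(\frac{3}{8} \left(-19\right) - 91\right) = 484 - \frac{785}{8} = \frac{3087}{8}$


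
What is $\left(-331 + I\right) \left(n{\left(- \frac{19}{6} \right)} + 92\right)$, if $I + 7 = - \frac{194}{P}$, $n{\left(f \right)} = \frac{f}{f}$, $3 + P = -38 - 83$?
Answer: $- \frac{62577}{2} \approx -31289.0$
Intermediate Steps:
$P = -124$ ($P = -3 - 121 = -124$)
$n{\left(f \right)} = 1$
$I = - \frac{337}{62}$ ($I = -7 - \frac{194}{-124} = -7 - - \frac{97}{62} = -7 + \frac{97}{62} = - \frac{337}{62} \approx -5.4355$)
$\left(-331 + I\right) \left(n{\left(- \frac{19}{6} \right)} + 92\right) = \left(-331 - \frac{337}{62}\right) \left(1 + 92\right) = \left(- \frac{20859}{62}\right) 93 = - \frac{62577}{2}$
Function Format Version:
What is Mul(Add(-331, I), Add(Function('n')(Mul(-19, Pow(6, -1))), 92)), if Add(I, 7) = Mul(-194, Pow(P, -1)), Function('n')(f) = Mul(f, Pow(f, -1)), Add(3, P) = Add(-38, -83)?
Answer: Rational(-62577, 2) ≈ -31289.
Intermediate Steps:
P = -124 (P = Add(-3, Add(-38, -83)) = Add(-3, -121) = -124)
Function('n')(f) = 1
I = Rational(-337, 62) (I = Add(-7, Mul(-194, Pow(-124, -1))) = Add(-7, Mul(-194, Rational(-1, 124))) = Add(-7, Rational(97, 62)) = Rational(-337, 62) ≈ -5.4355)
Mul(Add(-331, I), Add(Function('n')(Mul(-19, Pow(6, -1))), 92)) = Mul(Add(-331, Rational(-337, 62)), Add(1, 92)) = Mul(Rational(-20859, 62), 93) = Rational(-62577, 2)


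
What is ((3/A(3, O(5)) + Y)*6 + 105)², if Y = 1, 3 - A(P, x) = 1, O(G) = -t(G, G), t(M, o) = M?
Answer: 14400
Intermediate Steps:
O(G) = -G
A(P, x) = 2 (A(P, x) = 3 - 1*1 = 3 - 1 = 2)
((3/A(3, O(5)) + Y)*6 + 105)² = ((3/2 + 1)*6 + 105)² = ((5/2)*6 + 105)² = (15 + 105)² = 120² = 14400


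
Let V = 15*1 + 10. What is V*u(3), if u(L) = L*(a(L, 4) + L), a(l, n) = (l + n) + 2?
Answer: 900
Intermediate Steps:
a(l, n) = 2 + l + n
V = 25 (V = 15 + 10 = 25)
u(L) = L*(6 + 2*L) (u(L) = L*((2 + L + 4) + L) = L*((6 + L) + L) = L*(6 + 2*L))
V*u(3) = 25*(2*3*(3 + 3)) = 25*(2*3*6) = 25*36 = 900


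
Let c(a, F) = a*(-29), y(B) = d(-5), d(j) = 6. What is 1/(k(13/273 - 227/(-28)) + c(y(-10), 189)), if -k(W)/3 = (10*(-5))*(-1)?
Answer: -1/324 ≈ -0.0030864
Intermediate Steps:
y(B) = 6
c(a, F) = -29*a
k(W) = -150 (k(W) = -3*10*(-5)*(-1) = -(-150)*(-1) = -3*50 = -150)
1/(k(13/273 - 227/(-28)) + c(y(-10), 189)) = 1/(-150 - 29*6) = 1/(-150 - 174) = 1/(-324) = -1/324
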